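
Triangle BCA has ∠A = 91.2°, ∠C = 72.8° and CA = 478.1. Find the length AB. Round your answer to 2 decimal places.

1656.95

The third angle is ∠B = 180° − ∠C − ∠A = 16.00°.
Law of sines: AB = CA·sin C/sin B ≈ 1657.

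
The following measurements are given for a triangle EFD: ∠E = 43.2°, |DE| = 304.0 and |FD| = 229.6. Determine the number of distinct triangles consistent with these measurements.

|DE|·sin E = 304.0·sin(43.2°) ≈ 208.1.
Since |DE| sin E < |FD| < |DE| (208.1 < 229.6 < 304.0), two triangles exist.

2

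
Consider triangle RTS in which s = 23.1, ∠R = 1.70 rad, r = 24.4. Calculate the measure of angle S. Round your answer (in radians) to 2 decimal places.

1.22

Law of sines: sin S = s·sin R/r ≈ 0.93883.
Since r ≥ s, only the acute value applies: ∠S ≈ 1.219 rad.
Then ∠T = π − ∠R − ∠S ≈ 0.222 rad.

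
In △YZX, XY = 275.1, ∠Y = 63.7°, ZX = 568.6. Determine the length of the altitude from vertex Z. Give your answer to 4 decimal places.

h_Z ≈ 568.5693

Law of sines: sin Z = XY·sin Y/ZX ≈ 0.43374.
Since ZX ≥ XY, only the acute value applies: ∠Z ≈ 25.71°.
Then ∠X = 180° − ∠Y − ∠Z ≈ 90.59°.
Law of sines gives YZ = ZX·sin X/sin Y ≈ 634.22.
Area = ½·ZX·XY·sin X ≈ 78207.
The altitude from Z has length 2·area/XY ≈ 568.57.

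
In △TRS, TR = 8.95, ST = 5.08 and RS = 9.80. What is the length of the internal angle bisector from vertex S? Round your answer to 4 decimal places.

By the law of cosines, cos S = (RS² + ST² − TR²) / (2·RS·ST) ≈ 0.41925, so ∠S ≈ 65.21°.
The bisector from S has length 2·RS·ST·cos(∠S/2)/(RS+ST) ≈ 5.6368.

5.6368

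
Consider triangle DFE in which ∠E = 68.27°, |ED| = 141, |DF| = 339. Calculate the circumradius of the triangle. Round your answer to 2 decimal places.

Law of sines: sin F = |ED|·sin E/|DF| ≈ 0.38637.
Since |DF| ≥ |ED|, only the acute value applies: ∠F ≈ 22.73°.
Then ∠D = 180° − ∠E − ∠F ≈ 89.00°.
Law of sines gives |FE| = |DF|·sin D/sin E ≈ 364.88.
Circumradius = |DF|/(2 sin E) ≈ 182.47.

182.47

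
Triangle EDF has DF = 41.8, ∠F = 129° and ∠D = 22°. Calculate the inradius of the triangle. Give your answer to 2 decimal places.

The third angle is ∠E = 180° − ∠D − ∠F = 29.00°.
Law of sines: FE = DF·sin D/sin E ≈ 32.298.
Law of sines: ED = DF·sin F/sin E ≈ 67.005.
Area = ½·DF·FE·sin F ≈ 524.6.
Semiperimeter s = (41.8+32.298+67.005)/2 = 70.552.
Inradius = area/s = 524.6/70.552 ≈ 7.4357.

r ≈ 7.44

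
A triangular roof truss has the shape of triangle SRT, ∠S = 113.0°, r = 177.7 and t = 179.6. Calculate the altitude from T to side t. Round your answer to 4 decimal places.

163.5737

By the law of cosines, s² = r² + t² − 2·r·t·cos S = 88774, so s ≈ 297.95.
Area = ½·r·t·sin S ≈ 14689.
The altitude from T has length 2·area/t ≈ 163.57.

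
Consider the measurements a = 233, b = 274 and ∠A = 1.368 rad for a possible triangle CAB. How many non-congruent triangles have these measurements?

0

b·sin A = 274·sin(1.368 rad) ≈ 268.4.
Since a = 233 < 268.4 = b sin A, no triangle exists.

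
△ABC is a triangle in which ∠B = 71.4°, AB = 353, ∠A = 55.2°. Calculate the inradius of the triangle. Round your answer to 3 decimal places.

106.825

The third angle is ∠C = 180° − ∠A − ∠B = 53.40°.
Law of sines: BC = AB·sin A/sin C ≈ 361.06.
Law of sines: CA = AB·sin B/sin C ≈ 416.74.
Area = ½·AB·BC·sin B ≈ 60399.
Semiperimeter s = (361.06+416.74+353)/2 = 565.4.
Inradius = area/s = 60399/565.4 ≈ 106.82.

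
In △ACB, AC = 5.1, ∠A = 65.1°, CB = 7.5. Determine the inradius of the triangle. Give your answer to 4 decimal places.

1.8034

Law of sines: sin B = AC·sin A/CB ≈ 0.61679.
Since CB ≥ AC, only the acute value applies: ∠B ≈ 38.08°.
Then ∠C = 180° − ∠A − ∠B ≈ 76.82°.
Law of sines gives BA = CB·sin C/sin A ≈ 8.0507.
Area = ½·CB·AC·sin C ≈ 18.621.
Semiperimeter s = (7.5+8.0507+5.1)/2 = 10.325.
Inradius = area/s = 18.621/10.325 ≈ 1.8034.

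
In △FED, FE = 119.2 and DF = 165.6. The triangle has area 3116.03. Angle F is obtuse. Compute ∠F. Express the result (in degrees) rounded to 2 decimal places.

From area = ½·DF·FE·sin F, we get sin F = 2·area/(DF·FE) ≈ 0.31571.
Taking the obtuse solution, ∠F ≈ 161.60°.

161.60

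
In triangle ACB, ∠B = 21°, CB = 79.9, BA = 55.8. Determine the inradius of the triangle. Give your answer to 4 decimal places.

r ≈ 9.4013

By the law of cosines, AC² = CB² + BA² − 2·CB·BA·cos B = 1173.1, so AC ≈ 34.25.
Area = ½·CB·BA·sin B ≈ 798.88.
Semiperimeter s = (79.9+55.8+34.25)/2 = 84.975.
Inradius = area/s = 798.88/84.975 ≈ 9.4013.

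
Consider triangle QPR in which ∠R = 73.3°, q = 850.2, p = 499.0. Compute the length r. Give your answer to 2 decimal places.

853.24

By the law of cosines, r² = q² + p² − 2·q·p·cos R = 7.2802e+05, so r ≈ 853.24.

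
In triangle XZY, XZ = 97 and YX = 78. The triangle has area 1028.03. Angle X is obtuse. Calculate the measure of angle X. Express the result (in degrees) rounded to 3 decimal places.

From area = ½·YX·XZ·sin X, we get sin X = 2·area/(YX·XZ) ≈ 0.27175.
Taking the obtuse solution, ∠X ≈ 164.23°.

∠X ≈ 164.232°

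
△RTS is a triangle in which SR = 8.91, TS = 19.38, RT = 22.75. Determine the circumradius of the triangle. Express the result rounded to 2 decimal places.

11.57

By the law of cosines, cos R = (SR² + RT² − TS²) / (2·SR·RT) ≈ 0.54604, so ∠R ≈ 56.90°.
Circumradius = TS/(2 sin R) ≈ 11.567.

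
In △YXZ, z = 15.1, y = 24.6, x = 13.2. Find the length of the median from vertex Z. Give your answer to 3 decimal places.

Median from Z: ½√(2·y² + 2·x² − z²) ≈ 18.24.

m_Z ≈ 18.240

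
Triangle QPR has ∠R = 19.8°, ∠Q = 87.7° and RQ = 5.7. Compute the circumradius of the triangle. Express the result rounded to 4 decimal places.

The third angle is ∠P = 180° − ∠R − ∠Q = 72.50°.
Law of sines: PR = RQ·sin Q/sin P ≈ 5.9718.
Law of sines: QP = RQ·sin R/sin P ≈ 2.0245.
Circumradius = RQ/(2 sin P) ≈ 2.9883.

2.9883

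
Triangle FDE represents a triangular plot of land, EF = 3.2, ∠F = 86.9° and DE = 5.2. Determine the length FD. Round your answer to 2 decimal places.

4.28

Law of sines: sin D = EF·sin F/DE ≈ 0.61448.
Since DE ≥ EF, only the acute value applies: ∠D ≈ 37.91°.
Then ∠E = 180° − ∠F − ∠D ≈ 55.19°.
Law of sines gives FD = DE·sin E/sin F ≈ 4.2755.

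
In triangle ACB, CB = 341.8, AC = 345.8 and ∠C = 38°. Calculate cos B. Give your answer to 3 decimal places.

cos B ≈ 0.310

By the law of cosines, BA² = AC² + CB² − 2·AC·CB·cos C = 50128, so BA ≈ 223.89.
Law of cosines again: cos B = (CB² + BA² − AC²)/(2·CB·BA) ≈ 0.30955, so ∠B ≈ 71.97°.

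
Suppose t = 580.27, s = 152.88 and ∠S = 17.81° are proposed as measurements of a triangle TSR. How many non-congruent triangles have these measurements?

t·sin S = 580.27·sin(17.81°) ≈ 177.5.
Since s = 152.88 < 177.5 = t sin S, no triangle exists.

0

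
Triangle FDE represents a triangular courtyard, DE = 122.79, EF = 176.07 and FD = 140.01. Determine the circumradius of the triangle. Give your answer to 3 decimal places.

By the law of cosines, cos F = (EF² + FD² − DE²) / (2·EF·FD) ≈ 0.72056, so ∠F ≈ 43.90°.
Circumradius = DE/(2 sin F) ≈ 88.543.

88.543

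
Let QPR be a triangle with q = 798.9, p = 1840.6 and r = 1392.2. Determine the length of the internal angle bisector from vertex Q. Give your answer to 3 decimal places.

1551.126

By the law of cosines, cos Q = (p² + r² − q²) / (2·p·r) ≈ 0.91470, so ∠Q ≈ 23.84°.
The bisector from Q has length 2·p·r·cos(∠Q/2)/(p+r) ≈ 1551.1.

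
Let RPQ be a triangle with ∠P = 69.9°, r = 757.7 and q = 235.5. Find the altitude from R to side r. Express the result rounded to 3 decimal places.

h_R ≈ 221.157

By the law of cosines, p² = q² + r² − 2·q·r·cos P = 5.0693e+05, so p ≈ 711.99.
Area = ½·q·r·sin P ≈ 83785.
The altitude from R has length 2·area/r ≈ 221.16.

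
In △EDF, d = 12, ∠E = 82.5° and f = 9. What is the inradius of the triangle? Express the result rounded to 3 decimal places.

By the law of cosines, e² = d² + f² − 2·d·f·cos E = 196.81, so e ≈ 14.029.
Area = ½·d·f·sin E ≈ 53.538.
Semiperimeter s = (14.029+12+9)/2 = 17.514.
Inradius = area/s = 53.538/17.514 ≈ 3.0568.

r ≈ 3.057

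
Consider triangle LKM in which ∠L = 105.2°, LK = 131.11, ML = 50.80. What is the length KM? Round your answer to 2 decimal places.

152.52

By the law of cosines, KM² = ML² + LK² − 2·ML·LK·cos L = 23263, so KM ≈ 152.52.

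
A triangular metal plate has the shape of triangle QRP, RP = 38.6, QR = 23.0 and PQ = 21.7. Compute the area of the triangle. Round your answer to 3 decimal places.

area ≈ 217.404

Semiperimeter s = (38.6 + 21.7 + 23)/2 = 41.65.
Heron's formula: area = √(41.65·3.05·19.95·18.65) ≈ 217.4.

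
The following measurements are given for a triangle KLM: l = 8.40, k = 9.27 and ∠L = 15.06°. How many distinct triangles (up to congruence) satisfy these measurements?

2

k·sin L = 9.27·sin(15.06°) ≈ 2.409.
Since k sin L < l < k (2.409 < 8.40 < 9.27), two triangles exist.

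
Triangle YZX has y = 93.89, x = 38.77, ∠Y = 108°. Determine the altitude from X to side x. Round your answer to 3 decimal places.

Law of sines: sin X = x·sin Y/y ≈ 0.39272.
Since y ≥ x, only the acute value applies: ∠X ≈ 23.12°.
Then ∠Z = 180° − ∠Y − ∠X ≈ 48.88°.
Law of sines gives z = y·sin Z/sin Y ≈ 74.366.
Area = ½·y·x·sin Z ≈ 1371.
The altitude from X has length 2·area/x ≈ 70.726.

70.726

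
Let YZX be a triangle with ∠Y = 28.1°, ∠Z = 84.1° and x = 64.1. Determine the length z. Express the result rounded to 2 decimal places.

The third angle is ∠X = 180° − ∠Y − ∠Z = 67.80°.
Law of sines: z = x·sin Z/sin X ≈ 68.865.

68.87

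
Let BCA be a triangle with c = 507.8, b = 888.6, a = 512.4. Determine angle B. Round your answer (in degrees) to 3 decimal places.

By the law of cosines, cos B = (c² + a² − b²) / (2·c·a) ≈ -0.51729, so ∠B ≈ 121.15°.

∠B ≈ 121.151°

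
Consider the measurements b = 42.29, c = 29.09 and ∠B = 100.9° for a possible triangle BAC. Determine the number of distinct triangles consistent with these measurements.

c·sin B = 29.09·sin(100.9°) ≈ 28.57.
Since ∠B is not acute, a triangle exists only if b > c; here b > c, so there is exactly one triangle.

1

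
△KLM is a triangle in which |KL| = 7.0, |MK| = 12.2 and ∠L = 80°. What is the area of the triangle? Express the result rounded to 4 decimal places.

area ≈ 38.8843

Law of sines: sin M = |KL|·sin L/|MK| ≈ 0.56505.
Since |MK| ≥ |KL|, only the acute value applies: ∠M ≈ 34.41°.
Then ∠K = 180° − ∠L − ∠M ≈ 65.59°.
Law of sines gives |LM| = |MK|·sin K/sin L ≈ 11.281.
Area = ½·|MK|·|KL|·sin K ≈ 38.884.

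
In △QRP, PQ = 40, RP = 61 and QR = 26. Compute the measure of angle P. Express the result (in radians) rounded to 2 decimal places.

0.31

By the law of cosines, cos P = (RP² + PQ² − QR²) / (2·RP·PQ) ≈ 0.95184, so ∠P ≈ 0.312 rad.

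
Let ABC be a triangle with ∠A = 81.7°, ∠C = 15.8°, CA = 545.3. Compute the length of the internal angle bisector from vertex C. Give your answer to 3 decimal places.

The third angle is ∠B = 180° − ∠C − ∠A = 82.50°.
Law of sines: BC = CA·sin A/sin B ≈ 544.24.
Law of sines: AB = CA·sin C/sin B ≈ 149.76.
The bisector from C has length 2·BC·CA·cos(∠C/2)/(BC+CA) ≈ 539.6.

t_C ≈ 539.602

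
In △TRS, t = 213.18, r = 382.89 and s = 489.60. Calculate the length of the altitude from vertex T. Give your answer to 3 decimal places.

Semiperimeter p = (213.18 + 382.89 + 489.6)/2 = 542.84.
Heron's formula: area = √(542.84·329.66·159.95·53.235) ≈ 39034.
The altitude from T has length 2·area/t ≈ 366.21.

366.211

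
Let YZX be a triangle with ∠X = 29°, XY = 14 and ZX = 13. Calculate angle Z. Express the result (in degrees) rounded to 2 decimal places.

∠Z ≈ 83.65°

By the law of cosines, YZ² = ZX² + XY² − 2·ZX·XY·cos X = 46.638, so YZ ≈ 6.8292.
Law of cosines again: cos Z = (YZ² + ZX² − XY²)/(2·YZ·ZX) ≈ 0.11060, so ∠Z ≈ 83.65°.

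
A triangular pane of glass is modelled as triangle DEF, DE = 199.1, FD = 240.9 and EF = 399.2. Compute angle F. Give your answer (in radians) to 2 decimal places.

0.39

By the law of cosines, cos F = (EF² + FD² − DE²) / (2·EF·FD) ≈ 0.92418, so ∠F ≈ 0.392 rad.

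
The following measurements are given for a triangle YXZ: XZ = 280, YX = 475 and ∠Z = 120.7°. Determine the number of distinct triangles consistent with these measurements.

XZ·sin Z = 280·sin(120.7°) ≈ 240.8.
Since ∠Z is not acute, a triangle exists only if YX > XZ; here YX > XZ, so there is exactly one triangle.

1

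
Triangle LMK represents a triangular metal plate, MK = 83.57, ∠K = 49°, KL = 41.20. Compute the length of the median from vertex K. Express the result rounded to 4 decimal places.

By the law of cosines, LM² = MK² + KL² − 2·MK·KL·cos K = 4163.7, so LM ≈ 64.526.
Median from K: ½√(2·MK² + 2·KL² − LM²) ≈ 57.444.

m_K ≈ 57.4437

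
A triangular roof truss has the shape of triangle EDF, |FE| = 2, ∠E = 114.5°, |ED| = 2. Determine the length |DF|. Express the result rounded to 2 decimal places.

By the law of cosines, |DF|² = |FE|² + |ED|² − 2·|FE|·|ED|·cos E = 11.318, so |DF| ≈ 3.3642.

3.36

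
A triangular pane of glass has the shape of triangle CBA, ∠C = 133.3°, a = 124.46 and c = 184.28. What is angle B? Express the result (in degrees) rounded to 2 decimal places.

∠B ≈ 17.26°

Law of sines: sin A = a·sin C/c ≈ 0.49153.
Since c ≥ a, only the acute value applies: ∠A ≈ 29.44°.
Then ∠B = 180° − ∠C − ∠A ≈ 17.26°.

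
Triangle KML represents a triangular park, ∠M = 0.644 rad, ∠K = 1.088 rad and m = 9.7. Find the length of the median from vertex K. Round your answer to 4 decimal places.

The third angle is ∠L = π − ∠K − ∠M = 1.410 rad.
Law of sines: k = m·sin K/sin M ≈ 14.309.
Law of sines: l = m·sin L/sin M ≈ 15.946.
Median from K: ½√(2·m² + 2·l² − k²) ≈ 11.091.

11.0906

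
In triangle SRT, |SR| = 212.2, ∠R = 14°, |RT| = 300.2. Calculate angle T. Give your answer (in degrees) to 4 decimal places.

By the law of cosines, |TS|² = |SR|² + |RT|² − 2·|SR|·|RT|·cos R = 11528, so |TS| ≈ 107.37.
Law of cosines again: cos T = (|RT|² + |TS|² − |SR|²)/(2·|RT|·|TS|) ≈ 0.87830, so ∠T ≈ 28.56°.

∠T ≈ 28.5625°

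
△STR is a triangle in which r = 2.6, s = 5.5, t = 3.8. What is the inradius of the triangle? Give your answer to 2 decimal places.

0.74

Semiperimeter p = (5.5 + 3.8 + 2.6)/2 = 5.95.
Heron's formula: area = √(5.95·0.45·2.15·3.35) ≈ 4.3914.
Inradius = area/p = 4.3914/5.95 ≈ 0.73806.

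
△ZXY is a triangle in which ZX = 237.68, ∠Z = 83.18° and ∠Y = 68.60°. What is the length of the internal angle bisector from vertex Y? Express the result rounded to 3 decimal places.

t_Y ≈ 135.100

The third angle is ∠X = 180° − ∠Y − ∠Z = 28.22°.
Law of sines: XY = ZX·sin Z/sin Y ≈ 253.47.
Law of sines: YZ = ZX·sin X/sin Y ≈ 120.71.
The bisector from Y has length 2·XY·YZ·cos(∠Y/2)/(XY+YZ) ≈ 135.1.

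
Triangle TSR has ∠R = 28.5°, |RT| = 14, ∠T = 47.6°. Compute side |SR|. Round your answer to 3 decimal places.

10.650

The third angle is ∠S = 180° − ∠R − ∠T = 103.90°.
Law of sines: |SR| = |RT|·sin T/sin S ≈ 10.65.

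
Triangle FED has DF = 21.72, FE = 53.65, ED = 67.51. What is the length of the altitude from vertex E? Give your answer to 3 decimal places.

Semiperimeter s = (67.51 + 21.72 + 53.65)/2 = 71.44.
Heron's formula: area = √(71.44·3.93·49.72·17.79) ≈ 498.33.
The altitude from E has length 2·area/DF ≈ 45.887.

h_E ≈ 45.887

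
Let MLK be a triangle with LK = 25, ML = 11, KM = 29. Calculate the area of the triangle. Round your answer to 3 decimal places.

Semiperimeter s = (25 + 29 + 11)/2 = 32.5.
Heron's formula: area = √(32.5·7.5·3.5·21.5) ≈ 135.43.

135.433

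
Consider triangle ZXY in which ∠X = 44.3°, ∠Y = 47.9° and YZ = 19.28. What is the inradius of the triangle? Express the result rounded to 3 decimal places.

The third angle is ∠Z = 180° − ∠X − ∠Y = 87.80°.
Law of sines: XY = YZ·sin Z/sin X ≈ 27.585.
Law of sines: ZX = YZ·sin Y/sin X ≈ 20.483.
Area = ½·YZ·XY·sin Y ≈ 197.31.
Semiperimeter s = (27.585+19.28+20.483)/2 = 33.674.
Inradius = area/s = 197.31/33.674 ≈ 5.8593.

r ≈ 5.859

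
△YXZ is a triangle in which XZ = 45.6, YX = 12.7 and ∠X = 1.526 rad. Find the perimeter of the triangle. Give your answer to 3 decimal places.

105.084

By the law of cosines, ZY² = YX² + XZ² − 2·YX·XZ·cos X = 2188.8, so ZY ≈ 46.784.
Semiperimeter s = (45.6+46.784+12.7)/2 = 52.542.
Perimeter = 45.6 + 46.784 + 12.7 = 105.08.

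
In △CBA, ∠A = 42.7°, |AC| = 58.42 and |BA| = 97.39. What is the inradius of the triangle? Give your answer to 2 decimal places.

By the law of cosines, |CB|² = |BA|² + |AC|² − 2·|BA|·|AC|·cos A = 4535.1, so |CB| ≈ 67.343.
Area = ½·|BA|·|AC|·sin A ≈ 1929.2.
Semiperimeter s = (97.39+58.42+67.343)/2 = 111.58.
Inradius = area/s = 1929.2/111.58 ≈ 17.29.

r ≈ 17.29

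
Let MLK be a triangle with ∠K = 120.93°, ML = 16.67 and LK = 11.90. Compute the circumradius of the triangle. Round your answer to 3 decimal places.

Law of sines: sin M = LK·sin K/ML ≈ 0.61234.
Since ML ≥ LK, only the acute value applies: ∠M ≈ 37.76°.
Then ∠L = 180° − ∠K − ∠M ≈ 21.31°.
Law of sines gives KM = ML·sin L/sin K ≈ 7.0627.
Circumradius = ML/(2 sin K) ≈ 9.7168.

R ≈ 9.717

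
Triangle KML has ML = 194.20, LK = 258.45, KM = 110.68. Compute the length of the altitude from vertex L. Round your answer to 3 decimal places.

Semiperimeter s = (194.2 + 258.45 + 110.68)/2 = 281.66.
Heron's formula: area = √(281.66·87.465·23.215·170.98) ≈ 9888.9.
The altitude from L has length 2·area/KM ≈ 178.69.

178.693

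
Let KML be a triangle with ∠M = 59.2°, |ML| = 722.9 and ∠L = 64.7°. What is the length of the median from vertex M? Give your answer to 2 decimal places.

656.80

The third angle is ∠K = 180° − ∠M − ∠L = 56.10°.
Law of sines: |LK| = |ML|·sin M/sin K ≈ 748.11.
Law of sines: |KM| = |ML|·sin L/sin K ≈ 787.41.
Median from M: ½√(2·|KM|² + 2·|ML|² − |LK|²) ≈ 656.8.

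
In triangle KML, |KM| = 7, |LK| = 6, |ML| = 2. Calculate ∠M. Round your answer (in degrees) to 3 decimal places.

52.617

By the law of cosines, cos M = (|KM|² + |ML|² − |LK|²) / (2·|KM|·|ML|) ≈ 0.60714, so ∠M ≈ 52.62°.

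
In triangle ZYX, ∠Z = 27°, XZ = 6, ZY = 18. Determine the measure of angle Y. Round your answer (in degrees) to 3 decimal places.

By the law of cosines, YX² = XZ² + ZY² − 2·XZ·ZY·cos Z = 167.54, so YX ≈ 12.944.
Law of cosines again: cos Y = (ZY² + YX² − XZ²)/(2·ZY·YX) ≈ 0.97761, so ∠Y ≈ 12.15°.

12.148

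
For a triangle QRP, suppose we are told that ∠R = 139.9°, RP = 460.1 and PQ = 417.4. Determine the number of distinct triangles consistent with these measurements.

RP·sin R = 460.1·sin(139.9°) ≈ 296.4.
Since ∠R is not acute, a triangle exists only if PQ > RP; here PQ ≤ RP, so there is no triangle.

0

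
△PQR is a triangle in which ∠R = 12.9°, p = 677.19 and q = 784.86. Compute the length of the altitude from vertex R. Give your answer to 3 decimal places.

By the law of cosines, r² = p² + q² − 2·p·q·cos R = 38422, so r ≈ 196.01.
Area = ½·p·q·sin R ≈ 59329.
The altitude from R has length 2·area/r ≈ 605.35.

h_R ≈ 605.350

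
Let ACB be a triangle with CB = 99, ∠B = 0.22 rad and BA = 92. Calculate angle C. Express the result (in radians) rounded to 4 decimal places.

∠C ≈ 1.1404 rad

By the law of cosines, AC² = CB² + BA² − 2·CB·BA·cos B = 488.05, so AC ≈ 22.092.
Law of cosines again: cos C = (AC² + CB² − BA²)/(2·AC·CB) ≈ 0.41723, so ∠C ≈ 1.140 rad.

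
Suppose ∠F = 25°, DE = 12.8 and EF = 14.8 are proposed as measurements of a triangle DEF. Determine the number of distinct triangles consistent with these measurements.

EF·sin F = 14.8·sin(25°) ≈ 6.255.
Since EF sin F < DE < EF (6.255 < 12.8 < 14.8), two triangles exist.

2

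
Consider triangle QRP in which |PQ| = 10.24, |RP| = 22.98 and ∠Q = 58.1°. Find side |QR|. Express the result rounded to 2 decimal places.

Law of sines: sin R = |PQ|·sin Q/|RP| ≈ 0.37831.
Since |RP| ≥ |PQ|, only the acute value applies: ∠R ≈ 22.23°.
Then ∠P = 180° − ∠Q − ∠R ≈ 99.67°.
Law of sines gives |QR| = |RP|·sin P/sin Q ≈ 26.683.

26.68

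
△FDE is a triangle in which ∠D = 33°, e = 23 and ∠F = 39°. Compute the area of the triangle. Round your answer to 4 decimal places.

area ≈ 95.3235

The third angle is ∠E = 180° − ∠F − ∠D = 108.00°.
Law of sines: f = e·sin F/sin E ≈ 15.219.
Law of sines: d = e·sin D/sin E ≈ 13.171.
Area = ½·e·f·sin D ≈ 95.323.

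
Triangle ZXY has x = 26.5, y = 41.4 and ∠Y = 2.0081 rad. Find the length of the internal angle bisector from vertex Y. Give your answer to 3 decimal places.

Law of sines: sin X = x·sin Y/y ≈ 0.57986.
Since y ≥ x, only the acute value applies: ∠X ≈ 0.6186 rad.
Then ∠Z = π − ∠Y − ∠X ≈ 0.5149 rad.
Law of sines gives z = y·sin Z/sin Y ≈ 22.506.
The bisector from Y has length 2·z·x·cos(∠Y/2)/(z+x) ≈ 13.068.

13.068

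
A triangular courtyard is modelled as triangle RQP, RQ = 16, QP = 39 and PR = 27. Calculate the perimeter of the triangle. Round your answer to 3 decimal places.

Perimeter = 39 + 27 + 16 = 82.

perimeter ≈ 82.000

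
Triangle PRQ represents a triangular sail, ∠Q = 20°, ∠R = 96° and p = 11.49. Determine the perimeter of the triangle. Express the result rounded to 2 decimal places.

perimeter ≈ 28.58

The third angle is ∠P = 180° − ∠R − ∠Q = 64.00°.
Law of sines: r = p·sin R/sin P ≈ 12.714.
Law of sines: q = p·sin Q/sin P ≈ 4.3723.
Semiperimeter s = (11.49+12.714+4.3723)/2 = 14.288.
Perimeter = 11.49 + 12.714 + 4.3723 = 28.576.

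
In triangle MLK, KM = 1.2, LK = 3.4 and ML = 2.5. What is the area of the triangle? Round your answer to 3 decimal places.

area ≈ 1.146

Semiperimeter s = (3.4 + 1.2 + 2.5)/2 = 3.55.
Heron's formula: area = √(3.55·0.15·2.35·1.05) ≈ 1.1463.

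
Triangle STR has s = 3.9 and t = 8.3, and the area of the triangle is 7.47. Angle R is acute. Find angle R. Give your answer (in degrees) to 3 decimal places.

From area = ½·s·t·sin R, we get sin R = 2·area/(s·t) ≈ 0.46154.
Taking the acute solution, ∠R ≈ 27.49°.

∠R ≈ 27.486°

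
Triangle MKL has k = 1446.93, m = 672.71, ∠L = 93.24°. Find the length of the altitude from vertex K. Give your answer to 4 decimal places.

By the law of cosines, l² = m² + k² − 2·m·k·cos L = 2.6562e+06, so l ≈ 1629.8.
Area = ½·m·k·sin L ≈ 4.859e+05.
The altitude from K has length 2·area/k ≈ 671.63.

h_K ≈ 671.6347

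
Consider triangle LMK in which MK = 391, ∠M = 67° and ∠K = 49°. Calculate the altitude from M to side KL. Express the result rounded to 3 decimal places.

The third angle is ∠L = 180° − ∠M − ∠K = 64.00°.
Law of sines: KL = MK·sin M/sin L ≈ 400.44.
Law of sines: LM = MK·sin K/sin L ≈ 328.32.
Area = ½·MK·KL·sin K ≈ 59084.
The altitude from M has length 2·area/KL ≈ 295.09.

h_M ≈ 295.091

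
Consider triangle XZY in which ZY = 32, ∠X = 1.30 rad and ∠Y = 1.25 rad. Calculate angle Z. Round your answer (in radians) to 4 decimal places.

∠Z ≈ 0.5916 rad

The third angle is ∠Z = π − ∠Y − ∠X = 0.592 rad.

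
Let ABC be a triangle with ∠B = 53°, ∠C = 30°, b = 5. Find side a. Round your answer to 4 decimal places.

The third angle is ∠A = 180° − ∠B − ∠C = 97.00°.
Law of sines: a = b·sin A/sin B ≈ 6.214.

6.2140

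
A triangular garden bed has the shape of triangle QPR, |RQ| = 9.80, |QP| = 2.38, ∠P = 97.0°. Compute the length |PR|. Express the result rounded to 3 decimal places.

Law of sines: sin R = |QP|·sin P/|RQ| ≈ 0.24105.
Since |RQ| ≥ |QP|, only the acute value applies: ∠R ≈ 13.95°.
Then ∠Q = 180° − ∠P − ∠R ≈ 69.05°.
Law of sines gives |PR| = |RQ|·sin Q/sin P ≈ 9.221.

9.221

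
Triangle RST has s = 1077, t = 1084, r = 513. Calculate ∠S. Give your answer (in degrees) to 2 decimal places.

By the law of cosines, cos S = (t² + r² − s²) / (2·t·r) ≈ 0.25022, so ∠S ≈ 75.51°.

∠S ≈ 75.51°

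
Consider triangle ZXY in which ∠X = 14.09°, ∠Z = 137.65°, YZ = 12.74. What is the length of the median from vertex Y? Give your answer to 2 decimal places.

The third angle is ∠Y = 180° − ∠Z − ∠X = 28.26°.
Law of sines: XY = YZ·sin Z/sin X ≈ 35.254.
Law of sines: ZX = YZ·sin Y/sin X ≈ 24.778.
Median from Y: ½√(2·XY² + 2·YZ² − ZX²) ≈ 23.433.

23.43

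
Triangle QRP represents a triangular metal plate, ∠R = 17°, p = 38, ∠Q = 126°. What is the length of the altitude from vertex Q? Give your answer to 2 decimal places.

h_Q ≈ 11.11

The third angle is ∠P = 180° − ∠Q − ∠R = 37.00°.
Law of sines: q = p·sin Q/sin P ≈ 51.083.
Law of sines: r = p·sin R/sin P ≈ 18.461.
Area = ½·p·q·sin R ≈ 283.77.
The altitude from Q has length 2·area/q ≈ 11.11.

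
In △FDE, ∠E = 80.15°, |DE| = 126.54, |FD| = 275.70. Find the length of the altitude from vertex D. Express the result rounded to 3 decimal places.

h_D ≈ 124.675

Law of sines: sin F = |DE|·sin E/|FD| ≈ 0.45221.
Since |FD| ≥ |DE|, only the acute value applies: ∠F ≈ 26.89°.
Then ∠D = 180° − ∠E − ∠F ≈ 72.96°.
Law of sines gives |EF| = |FD|·sin D/sin E ≈ 267.55.
Area = ½·|FD|·|DE|·sin D ≈ 16678.
The altitude from D has length 2·area/|EF| ≈ 124.67.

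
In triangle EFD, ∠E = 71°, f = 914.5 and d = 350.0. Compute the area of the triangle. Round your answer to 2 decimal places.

151318.43

Area = ½·f·d·sin E ≈ 1.5132e+05.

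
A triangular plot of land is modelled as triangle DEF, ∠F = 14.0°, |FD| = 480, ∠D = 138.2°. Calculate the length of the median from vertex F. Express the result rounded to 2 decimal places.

The third angle is ∠E = 180° − ∠F − ∠D = 27.80°.
Law of sines: |EF| = |FD|·sin D/sin E ≈ 685.99.
Law of sines: |DE| = |FD|·sin F/sin E ≈ 248.98.
Median from F: ½√(2·|EF|² + 2·|FD|² − |DE|²) ≈ 578.78.

m_F ≈ 578.78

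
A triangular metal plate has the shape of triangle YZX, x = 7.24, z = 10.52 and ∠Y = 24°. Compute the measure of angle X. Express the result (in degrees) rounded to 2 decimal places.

37.01

By the law of cosines, y² = z² + x² − 2·z·x·cos Y = 23.928, so y ≈ 4.8916.
Law of cosines again: cos X = (y² + z² − x²)/(2·y·z) ≈ 0.79849, so ∠X ≈ 37.01°.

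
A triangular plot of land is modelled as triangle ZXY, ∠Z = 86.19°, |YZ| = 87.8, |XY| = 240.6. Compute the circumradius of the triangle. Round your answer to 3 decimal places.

Law of sines: sin X = |YZ|·sin Z/|XY| ≈ 0.36411.
Since |XY| ≥ |YZ|, only the acute value applies: ∠X ≈ 21.35°.
Then ∠Y = 180° − ∠Z − ∠X ≈ 72.46°.
Law of sines gives |ZX| = |XY|·sin Y/sin Z ≈ 229.92.
Circumradius = |XY|/(2 sin Z) ≈ 120.57.

120.566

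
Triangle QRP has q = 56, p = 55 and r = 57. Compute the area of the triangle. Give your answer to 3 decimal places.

Semiperimeter s = (56 + 57 + 55)/2 = 84.
Heron's formula: area = √(84·28·27·29) ≈ 1357.1.

area ≈ 1357.062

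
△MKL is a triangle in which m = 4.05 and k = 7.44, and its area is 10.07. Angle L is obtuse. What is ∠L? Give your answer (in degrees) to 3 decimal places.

From area = ½·m·k·sin L, we get sin L = 2·area/(m·k) ≈ 0.66839.
Taking the obtuse solution, ∠L ≈ 138.06°.

138.057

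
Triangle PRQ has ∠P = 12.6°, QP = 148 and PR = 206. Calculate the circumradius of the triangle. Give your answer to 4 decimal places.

By the law of cosines, RQ² = QP² + PR² − 2·QP·PR·cos P = 4832.5, so RQ ≈ 69.516.
Area = ½·QP·PR·sin P ≈ 3325.4.
Circumradius = RQ/(2 sin P) ≈ 159.34.

159.3361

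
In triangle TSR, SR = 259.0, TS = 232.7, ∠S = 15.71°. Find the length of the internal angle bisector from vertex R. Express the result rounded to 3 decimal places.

t_R ≈ 97.185

By the law of cosines, RT² = TS² + SR² − 2·TS·SR·cos S = 5194.5, so RT ≈ 72.073.
Law of cosines again: cos R = (SR² + RT² − TS²)/(2·SR·RT) ≈ 0.48552, so ∠R ≈ 60.95°.
The bisector from R has length 2·SR·RT·cos(∠R/2)/(SR+RT) ≈ 97.185.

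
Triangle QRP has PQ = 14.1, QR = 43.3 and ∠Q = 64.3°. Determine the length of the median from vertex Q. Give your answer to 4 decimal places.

25.5109

By the law of cosines, RP² = PQ² + QR² − 2·PQ·QR·cos Q = 1544.2, so RP ≈ 39.296.
Median from Q: ½√(2·PQ² + 2·QR² − RP²) ≈ 25.511.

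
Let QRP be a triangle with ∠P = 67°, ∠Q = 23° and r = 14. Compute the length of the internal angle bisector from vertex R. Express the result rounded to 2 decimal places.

5.43

The third angle is ∠R = 180° − ∠P − ∠Q = 90.00°.
Law of sines: q = r·sin Q/sin R ≈ 5.4702.
Law of sines: p = r·sin P/sin R ≈ 12.887.
The bisector from R has length 2·p·q·cos(∠R/2)/(p+q) ≈ 5.4308.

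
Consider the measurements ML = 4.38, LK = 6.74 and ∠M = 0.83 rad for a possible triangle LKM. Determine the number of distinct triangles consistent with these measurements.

ML·sin M = 4.38·sin(0.83 rad) ≈ 3.232.
Since LK ≥ ML, exactly one triangle exists.

1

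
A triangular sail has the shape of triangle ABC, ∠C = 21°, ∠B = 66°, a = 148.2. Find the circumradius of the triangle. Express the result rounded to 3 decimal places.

The third angle is ∠A = 180° − ∠B − ∠C = 93.00°.
Law of sines: b = a·sin B/sin A ≈ 135.57.
Law of sines: c = a·sin C/sin A ≈ 53.183.
Circumradius = a/(2 sin A) ≈ 74.202.

74.202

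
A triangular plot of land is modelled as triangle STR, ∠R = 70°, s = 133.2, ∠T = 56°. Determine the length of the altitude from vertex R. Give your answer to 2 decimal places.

h_R ≈ 110.43

The third angle is ∠S = 180° − ∠T − ∠R = 54.00°.
Law of sines: t = s·sin T/sin S ≈ 136.5.
Law of sines: r = s·sin R/sin S ≈ 154.71.
Area = ½·s·t·sin R ≈ 8542.4.
The altitude from R has length 2·area/r ≈ 110.43.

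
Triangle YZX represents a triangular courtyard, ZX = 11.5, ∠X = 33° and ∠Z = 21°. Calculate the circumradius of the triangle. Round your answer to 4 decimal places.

7.1074

The third angle is ∠Y = 180° − ∠Z − ∠X = 126.00°.
Law of sines: XY = ZX·sin Z/sin Y ≈ 5.0941.
Law of sines: YZ = ZX·sin X/sin Y ≈ 7.7419.
Circumradius = ZX/(2 sin Y) ≈ 7.1074.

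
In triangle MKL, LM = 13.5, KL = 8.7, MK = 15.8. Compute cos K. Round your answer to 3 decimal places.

By the law of cosines, cos K = (MK² + KL² − LM²) / (2·MK·KL) ≈ 0.52044, so ∠K ≈ 58.64°.

0.520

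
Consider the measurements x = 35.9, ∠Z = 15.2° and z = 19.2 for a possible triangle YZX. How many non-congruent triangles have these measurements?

2

x·sin Z = 35.9·sin(15.2°) ≈ 9.413.
Since x sin Z < z < x (9.413 < 19.2 < 35.9), two triangles exist.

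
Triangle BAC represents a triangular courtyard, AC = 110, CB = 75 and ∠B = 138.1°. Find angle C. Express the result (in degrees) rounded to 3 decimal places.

Law of sines: sin A = CB·sin B/AC ≈ 0.45534.
Since AC ≥ CB, only the acute value applies: ∠A ≈ 27.09°.
Then ∠C = 180° − ∠B − ∠A ≈ 14.81°.

∠C ≈ 14.813°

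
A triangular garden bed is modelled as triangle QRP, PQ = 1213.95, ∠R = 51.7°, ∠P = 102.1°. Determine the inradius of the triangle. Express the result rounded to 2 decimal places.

237.77

The third angle is ∠Q = 180° − ∠R − ∠P = 26.20°.
Law of sines: RP = PQ·sin Q/sin R ≈ 682.95.
Law of sines: QR = PQ·sin P/sin R ≈ 1512.5.
Area = ½·PQ·RP·sin P ≈ 4.0533e+05.
Semiperimeter s = (682.95+1214+1512.5)/2 = 1704.7.
Inradius = area/s = 4.0533e+05/1704.7 ≈ 237.77.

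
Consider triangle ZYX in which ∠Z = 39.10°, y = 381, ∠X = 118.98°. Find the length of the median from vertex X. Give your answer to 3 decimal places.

The third angle is ∠Y = 180° − ∠X − ∠Z = 21.92°.
Law of sines: z = y·sin Z/sin Y ≈ 643.66.
Law of sines: x = y·sin X/sin Y ≈ 892.81.
Median from X: ½√(2·z² + 2·y² − x²) ≈ 283.65.

283.650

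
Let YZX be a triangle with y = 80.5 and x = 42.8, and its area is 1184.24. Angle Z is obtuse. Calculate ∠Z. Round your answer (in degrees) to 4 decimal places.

∠Z ≈ 136.5728°

From area = ½·x·y·sin Z, we get sin Z = 2·area/(x·y) ≈ 0.68743.
Taking the obtuse solution, ∠Z ≈ 136.57°.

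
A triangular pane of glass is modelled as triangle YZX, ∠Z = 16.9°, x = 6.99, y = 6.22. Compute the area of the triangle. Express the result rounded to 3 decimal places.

Area = ½·x·y·sin Z ≈ 6.3195.

area ≈ 6.320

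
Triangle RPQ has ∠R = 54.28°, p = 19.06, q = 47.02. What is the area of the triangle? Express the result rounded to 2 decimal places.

363.80

Area = ½·p·q·sin R ≈ 363.8.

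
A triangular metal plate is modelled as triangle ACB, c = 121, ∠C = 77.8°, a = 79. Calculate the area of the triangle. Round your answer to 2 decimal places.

4241.25

Law of sines: sin A = a·sin C/c ≈ 0.63815.
Since c ≥ a, only the acute value applies: ∠A ≈ 39.65°.
Then ∠B = 180° − ∠C − ∠A ≈ 62.55°.
Law of sines gives b = c·sin B/sin C ≈ 109.85.
Area = ½·c·a·sin B ≈ 4241.2.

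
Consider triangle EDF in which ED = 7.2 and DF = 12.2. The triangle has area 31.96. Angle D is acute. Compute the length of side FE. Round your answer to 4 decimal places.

From area = ½·ED·DF·sin D, we get sin D = 2·area/(ED·DF) ≈ 0.72769.
Taking the acute solution, ∠D ≈ 46.69°.
Law of cosines then gives FE ≈ 8.9543.

8.9543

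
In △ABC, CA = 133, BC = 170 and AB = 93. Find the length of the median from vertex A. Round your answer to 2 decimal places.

m_A ≈ 77.10

Median from A: ½√(2·CA² + 2·AB² − BC²) ≈ 77.097.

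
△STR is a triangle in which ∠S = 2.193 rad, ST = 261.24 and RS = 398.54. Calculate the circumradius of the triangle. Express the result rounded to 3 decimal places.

363.212

By the law of cosines, TR² = RS² + ST² − 2·RS·ST·cos S = 3.4844e+05, so TR ≈ 590.29.
Area = ½·RS·ST·sin S ≈ 42302.
Circumradius = TR/(2 sin S) ≈ 363.21.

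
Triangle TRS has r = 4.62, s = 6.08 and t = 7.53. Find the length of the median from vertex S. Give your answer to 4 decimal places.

Median from S: ½√(2·t² + 2·r² − s²) ≈ 5.4572.

m_S ≈ 5.4572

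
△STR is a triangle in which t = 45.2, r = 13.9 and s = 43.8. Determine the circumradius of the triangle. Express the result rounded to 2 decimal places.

22.64

By the law of cosines, cos S = (t² + r² − s²) / (2·t·r) ≈ 0.25292, so ∠S ≈ 75.35°.
Circumradius = s/(2 sin S) ≈ 22.636.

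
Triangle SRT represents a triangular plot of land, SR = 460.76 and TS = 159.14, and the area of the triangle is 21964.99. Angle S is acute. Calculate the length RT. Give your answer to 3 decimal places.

346.709

From area = ½·TS·SR·sin S, we get sin S = 2·area/(TS·SR) ≈ 0.59911.
Taking the acute solution, ∠S ≈ 36.81°.
Law of cosines then gives RT ≈ 346.71.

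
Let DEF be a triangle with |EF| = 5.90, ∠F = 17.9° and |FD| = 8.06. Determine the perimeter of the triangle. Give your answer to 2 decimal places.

By the law of cosines, |DE|² = |EF|² + |FD|² − 2·|EF|·|FD|·cos F = 9.2694, so |DE| ≈ 3.0446.
Semiperimeter s = (5.9+8.06+3.0446)/2 = 8.5023.
Perimeter = 5.9 + 8.06 + 3.0446 = 17.005.

17.00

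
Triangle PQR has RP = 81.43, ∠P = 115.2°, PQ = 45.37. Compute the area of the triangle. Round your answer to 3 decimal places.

Area = ½·RP·PQ·sin P ≈ 1671.4.

area ≈ 1671.432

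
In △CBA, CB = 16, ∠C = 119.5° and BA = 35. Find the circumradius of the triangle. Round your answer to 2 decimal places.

20.11

Law of sines: sin A = CB·sin C/BA ≈ 0.39788.
Since BA ≥ CB, only the acute value applies: ∠A ≈ 23.45°.
Then ∠B = 180° − ∠C − ∠A ≈ 37.05°.
Law of sines gives AC = BA·sin B/sin C ≈ 24.232.
Circumradius = BA/(2 sin C) ≈ 20.107.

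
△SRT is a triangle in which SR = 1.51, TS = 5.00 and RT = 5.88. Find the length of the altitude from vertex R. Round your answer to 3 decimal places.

1.322

Semiperimeter s = (5.88 + 5 + 1.51)/2 = 6.195.
Heron's formula: area = √(6.195·0.315·1.195·4.685) ≈ 3.3053.
The altitude from R has length 2·area/TS ≈ 1.3221.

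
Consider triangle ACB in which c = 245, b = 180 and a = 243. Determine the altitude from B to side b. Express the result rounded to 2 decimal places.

Semiperimeter s = (243 + 245 + 180)/2 = 334.
Heron's formula: area = √(334·91·89·154) ≈ 20410.
The altitude from B has length 2·area/b ≈ 226.78.

h_B ≈ 226.78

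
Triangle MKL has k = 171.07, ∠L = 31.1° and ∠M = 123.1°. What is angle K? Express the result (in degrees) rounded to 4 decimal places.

The third angle is ∠K = 180° − ∠L − ∠M = 25.80°.

25.8000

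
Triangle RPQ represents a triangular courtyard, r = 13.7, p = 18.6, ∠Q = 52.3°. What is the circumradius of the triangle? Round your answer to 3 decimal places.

By the law of cosines, q² = r² + p² − 2·r·p·cos Q = 221.99, so q ≈ 14.899.
Area = ½·r·p·sin Q ≈ 100.81.
Circumradius = q/(2 sin Q) ≈ 9.4154.

9.415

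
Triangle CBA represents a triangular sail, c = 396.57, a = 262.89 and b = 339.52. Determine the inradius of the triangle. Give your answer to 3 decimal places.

Semiperimeter s = (396.57 + 339.52 + 262.89)/2 = 499.49.
Heron's formula: area = √(499.49·102.92·159.97·236.6) ≈ 44110.
Inradius = area/s = 44110/499.49 ≈ 88.311.

r ≈ 88.311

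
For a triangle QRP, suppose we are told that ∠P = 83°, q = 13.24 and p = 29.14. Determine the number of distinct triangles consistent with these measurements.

1

q·sin P = 13.24·sin(83°) ≈ 13.14.
Since p ≥ q, exactly one triangle exists.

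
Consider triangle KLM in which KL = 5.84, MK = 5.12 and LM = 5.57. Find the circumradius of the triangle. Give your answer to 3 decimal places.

3.195

By the law of cosines, cos K = (MK² + KL² − LM²) / (2·MK·KL) ≈ 0.48987, so ∠K ≈ 60.67°.
Circumradius = LM/(2 sin K) ≈ 3.1946.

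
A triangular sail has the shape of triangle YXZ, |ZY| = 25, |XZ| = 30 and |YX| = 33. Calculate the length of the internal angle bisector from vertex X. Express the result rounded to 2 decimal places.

t_X ≈ 28.88

By the law of cosines, cos X = (|YX|² + |XZ|² − |ZY|²) / (2·|YX|·|XZ|) ≈ 0.68889, so ∠X ≈ 0.811 rad.
The bisector from X has length 2·|YX|·|XZ|·cos(∠X/2)/(|YX|+|XZ|) ≈ 28.881.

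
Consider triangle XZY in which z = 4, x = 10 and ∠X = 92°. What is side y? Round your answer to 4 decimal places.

Law of sines: sin Z = z·sin X/x ≈ 0.39976.
Since x ≥ z, only the acute value applies: ∠Z ≈ 23.56°.
Then ∠Y = 180° − ∠X − ∠Z ≈ 64.44°.
Law of sines gives y = x·sin Y/sin X ≈ 9.0266.

9.0266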